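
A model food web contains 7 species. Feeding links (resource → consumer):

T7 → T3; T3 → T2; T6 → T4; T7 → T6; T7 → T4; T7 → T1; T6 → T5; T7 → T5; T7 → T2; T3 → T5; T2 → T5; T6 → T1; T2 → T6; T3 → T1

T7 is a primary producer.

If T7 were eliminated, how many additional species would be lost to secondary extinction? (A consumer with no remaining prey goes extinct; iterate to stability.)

Remove T7.
Round 1: T3 (all prey gone) → extinct.
Round 2: T2 (all prey gone) → extinct.
Round 3: T6 (all prey gone) → extinct.
Round 4: T5 (all prey gone), T1 (all prey gone), T4 (all prey gone) → extinct.
No further losses. Total secondary extinctions: 6.

6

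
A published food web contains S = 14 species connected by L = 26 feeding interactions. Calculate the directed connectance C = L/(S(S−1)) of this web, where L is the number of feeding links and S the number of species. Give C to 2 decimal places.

C = 0.14

The web has S = 14 species and L = 26 feeding links.
C = L / (S(S−1)) = 26 / 182 = 0.1429 ≈ 0.14.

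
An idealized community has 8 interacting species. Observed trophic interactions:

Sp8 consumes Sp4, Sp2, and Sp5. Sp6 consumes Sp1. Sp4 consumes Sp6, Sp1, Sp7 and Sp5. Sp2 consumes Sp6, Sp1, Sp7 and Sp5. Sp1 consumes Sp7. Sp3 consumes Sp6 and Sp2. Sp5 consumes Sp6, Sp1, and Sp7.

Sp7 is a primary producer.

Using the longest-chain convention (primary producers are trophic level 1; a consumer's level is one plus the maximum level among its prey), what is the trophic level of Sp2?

Trophic level 5

Sp7 is a producer → level 1.
Sp1 eats Sp7 → level 2.
Sp6 eats Sp1 → level 3.
Sp5 eats Sp6 (level 3); other prey at levels: Sp7 1, Sp1 2 → level 4.
Sp2 eats Sp5 (level 4); other prey at levels: Sp7 1, Sp1 2, Sp6 3 → level 5.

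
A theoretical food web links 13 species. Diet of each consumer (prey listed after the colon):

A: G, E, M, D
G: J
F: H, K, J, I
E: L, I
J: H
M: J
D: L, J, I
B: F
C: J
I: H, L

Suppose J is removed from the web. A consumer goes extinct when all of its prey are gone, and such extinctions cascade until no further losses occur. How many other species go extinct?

3

Remove J.
Round 1: G (all prey gone), C (all prey gone), M (all prey gone) → extinct.
No further losses. Total secondary extinctions: 3.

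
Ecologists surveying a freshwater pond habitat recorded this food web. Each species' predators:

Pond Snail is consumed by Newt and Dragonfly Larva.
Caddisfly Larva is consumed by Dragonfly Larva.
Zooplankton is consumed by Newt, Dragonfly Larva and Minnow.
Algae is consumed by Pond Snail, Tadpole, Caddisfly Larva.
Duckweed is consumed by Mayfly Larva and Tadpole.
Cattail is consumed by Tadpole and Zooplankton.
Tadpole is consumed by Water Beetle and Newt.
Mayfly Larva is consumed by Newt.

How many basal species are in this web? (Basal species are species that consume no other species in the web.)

Basal species (no prey listed): Algae, Duckweed, Cattail.
Count: 3.

3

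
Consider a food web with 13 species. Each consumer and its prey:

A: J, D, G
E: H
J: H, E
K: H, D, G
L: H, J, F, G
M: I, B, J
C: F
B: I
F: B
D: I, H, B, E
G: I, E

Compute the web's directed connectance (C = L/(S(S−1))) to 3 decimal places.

The web has S = 13 species and L = 25 feeding links.
C = L / (S(S−1)) = 25 / 156 = 0.1603 ≈ 0.160.

C = 0.160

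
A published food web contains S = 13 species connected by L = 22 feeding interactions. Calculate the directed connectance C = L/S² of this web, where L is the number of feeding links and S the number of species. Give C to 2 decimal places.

C = 0.13

The web has S = 13 species and L = 22 feeding links.
C = L / S² = 22 / 169 = 0.1302 ≈ 0.13.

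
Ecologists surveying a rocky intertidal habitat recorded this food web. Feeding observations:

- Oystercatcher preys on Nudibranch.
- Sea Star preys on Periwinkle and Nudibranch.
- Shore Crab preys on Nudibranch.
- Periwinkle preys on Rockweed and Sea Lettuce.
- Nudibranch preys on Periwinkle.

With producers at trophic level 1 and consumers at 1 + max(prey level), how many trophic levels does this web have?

Producers (level 1): Rockweed, Sea Lettuce.
Rockweed → Periwinkle → Nudibranch → Shore Crab gives Shore Crab level 4.
No species has a prey at level 4, so no species reaches level 5.

4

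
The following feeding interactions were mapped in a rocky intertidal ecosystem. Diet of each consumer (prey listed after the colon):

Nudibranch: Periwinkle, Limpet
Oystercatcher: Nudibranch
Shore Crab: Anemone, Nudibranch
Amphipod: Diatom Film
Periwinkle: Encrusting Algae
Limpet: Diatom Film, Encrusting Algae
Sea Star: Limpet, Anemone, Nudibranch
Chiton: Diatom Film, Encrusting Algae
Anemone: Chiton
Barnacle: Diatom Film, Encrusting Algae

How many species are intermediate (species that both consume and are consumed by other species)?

5

Intermediate species (has both prey and predators): Periwinkle, Chiton, Limpet, Anemone, Nudibranch.
Count: 5.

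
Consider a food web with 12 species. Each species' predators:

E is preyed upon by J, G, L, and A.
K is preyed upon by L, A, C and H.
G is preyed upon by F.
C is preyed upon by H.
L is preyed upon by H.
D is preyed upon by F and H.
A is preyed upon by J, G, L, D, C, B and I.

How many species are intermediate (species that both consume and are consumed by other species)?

Intermediate species (has both prey and predators): A, G, C, L, D.
Count: 5.

5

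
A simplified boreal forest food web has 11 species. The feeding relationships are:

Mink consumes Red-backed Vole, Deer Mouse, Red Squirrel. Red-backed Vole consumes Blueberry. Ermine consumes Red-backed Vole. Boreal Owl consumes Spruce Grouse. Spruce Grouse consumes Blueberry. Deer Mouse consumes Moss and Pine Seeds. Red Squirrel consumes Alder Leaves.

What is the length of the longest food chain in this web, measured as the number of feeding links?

One longest chain: Alder Leaves → Red Squirrel → Mink.
It has 3 species and 2 links.

2 links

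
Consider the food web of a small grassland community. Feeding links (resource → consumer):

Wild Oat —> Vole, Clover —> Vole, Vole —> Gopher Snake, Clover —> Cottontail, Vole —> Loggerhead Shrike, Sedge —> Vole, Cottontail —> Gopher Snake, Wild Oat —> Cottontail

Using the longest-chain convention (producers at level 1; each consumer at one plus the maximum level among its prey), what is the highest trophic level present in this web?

3

Producers (level 1): Clover, Wild Oat, Sedge.
Clover → Vole → Gopher Snake gives Gopher Snake level 3.
No species has a prey at level 3, so no species reaches level 4.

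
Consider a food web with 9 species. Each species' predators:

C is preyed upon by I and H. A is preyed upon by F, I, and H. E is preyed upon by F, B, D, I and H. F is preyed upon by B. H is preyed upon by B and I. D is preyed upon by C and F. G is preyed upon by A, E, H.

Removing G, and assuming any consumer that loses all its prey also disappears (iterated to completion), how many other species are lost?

8

Remove G.
Round 1: A (all prey gone), E (all prey gone) → extinct.
Round 2: D (all prey gone) → extinct.
Round 3: F (all prey gone), C (all prey gone) → extinct.
Round 4: H (all prey gone) → extinct.
Round 5: B (all prey gone), I (all prey gone) → extinct.
No further losses. Total secondary extinctions: 8.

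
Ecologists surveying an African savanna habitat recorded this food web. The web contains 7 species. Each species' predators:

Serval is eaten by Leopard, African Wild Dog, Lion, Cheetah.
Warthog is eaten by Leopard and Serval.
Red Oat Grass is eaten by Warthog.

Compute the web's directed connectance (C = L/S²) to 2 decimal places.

The web has S = 7 species and L = 7 feeding links.
C = L / S² = 7 / 49 = 0.1429 ≈ 0.14.

C = 0.14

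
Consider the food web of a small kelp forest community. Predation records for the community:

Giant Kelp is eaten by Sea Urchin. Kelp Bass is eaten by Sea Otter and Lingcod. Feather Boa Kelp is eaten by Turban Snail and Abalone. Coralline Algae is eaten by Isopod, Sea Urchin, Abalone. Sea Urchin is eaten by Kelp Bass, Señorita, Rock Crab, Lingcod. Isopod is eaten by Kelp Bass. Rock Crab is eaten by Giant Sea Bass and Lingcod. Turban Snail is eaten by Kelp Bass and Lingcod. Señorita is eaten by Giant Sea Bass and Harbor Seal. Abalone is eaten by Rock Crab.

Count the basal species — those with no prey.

3

Basal species (no prey listed): Coralline Algae, Giant Kelp, Feather Boa Kelp.
Count: 3.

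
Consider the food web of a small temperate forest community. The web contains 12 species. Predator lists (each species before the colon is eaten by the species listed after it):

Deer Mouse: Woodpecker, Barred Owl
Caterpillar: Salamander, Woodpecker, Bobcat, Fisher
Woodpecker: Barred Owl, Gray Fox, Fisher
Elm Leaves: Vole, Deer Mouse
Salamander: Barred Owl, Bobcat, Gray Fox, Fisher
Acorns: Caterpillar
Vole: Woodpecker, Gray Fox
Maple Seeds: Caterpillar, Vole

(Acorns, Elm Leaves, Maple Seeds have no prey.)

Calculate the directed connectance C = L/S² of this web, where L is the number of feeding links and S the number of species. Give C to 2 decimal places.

C = 0.14

The web has S = 12 species and L = 20 feeding links.
C = L / S² = 20 / 144 = 0.1389 ≈ 0.14.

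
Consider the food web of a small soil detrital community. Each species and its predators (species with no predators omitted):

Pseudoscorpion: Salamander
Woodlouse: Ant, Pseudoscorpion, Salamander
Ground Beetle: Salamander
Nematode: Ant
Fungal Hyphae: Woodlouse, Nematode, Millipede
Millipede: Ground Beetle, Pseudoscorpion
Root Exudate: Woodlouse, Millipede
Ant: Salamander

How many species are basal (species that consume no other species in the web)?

Basal species (no prey listed): Fungal Hyphae, Root Exudate.
Count: 2.

2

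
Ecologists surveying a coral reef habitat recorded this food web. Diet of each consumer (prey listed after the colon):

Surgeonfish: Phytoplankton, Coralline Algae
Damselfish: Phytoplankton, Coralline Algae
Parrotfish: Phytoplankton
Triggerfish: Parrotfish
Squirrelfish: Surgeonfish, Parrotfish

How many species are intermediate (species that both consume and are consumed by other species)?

Intermediate species (has both prey and predators): Surgeonfish, Parrotfish.
Count: 2.

2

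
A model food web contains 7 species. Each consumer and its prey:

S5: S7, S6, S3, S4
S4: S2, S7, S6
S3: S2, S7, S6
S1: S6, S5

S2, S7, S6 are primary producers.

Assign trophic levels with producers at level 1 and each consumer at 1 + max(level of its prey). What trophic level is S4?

Trophic level 2

S2 is a producer → level 1.
S4 eats S2 (level 1); other prey at levels: S7 1, S6 1 → level 2.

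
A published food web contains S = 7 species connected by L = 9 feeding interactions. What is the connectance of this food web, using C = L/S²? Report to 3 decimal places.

C = 0.184

The web has S = 7 species and L = 9 feeding links.
C = L / S² = 9 / 49 = 0.1837 ≈ 0.184.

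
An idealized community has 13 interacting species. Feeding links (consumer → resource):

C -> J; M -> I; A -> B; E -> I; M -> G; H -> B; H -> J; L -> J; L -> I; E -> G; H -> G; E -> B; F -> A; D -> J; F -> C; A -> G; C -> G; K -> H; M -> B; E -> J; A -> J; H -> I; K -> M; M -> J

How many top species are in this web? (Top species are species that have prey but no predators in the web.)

5

Top species (has prey, but nothing eats it): E, L, D, F, K.
Count: 5.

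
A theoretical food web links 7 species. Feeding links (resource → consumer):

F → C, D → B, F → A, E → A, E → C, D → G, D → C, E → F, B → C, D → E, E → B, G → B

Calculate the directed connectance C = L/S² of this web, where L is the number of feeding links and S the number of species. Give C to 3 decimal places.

C = 0.245

The web has S = 7 species and L = 12 feeding links.
C = L / S² = 12 / 49 = 0.2449 ≈ 0.245.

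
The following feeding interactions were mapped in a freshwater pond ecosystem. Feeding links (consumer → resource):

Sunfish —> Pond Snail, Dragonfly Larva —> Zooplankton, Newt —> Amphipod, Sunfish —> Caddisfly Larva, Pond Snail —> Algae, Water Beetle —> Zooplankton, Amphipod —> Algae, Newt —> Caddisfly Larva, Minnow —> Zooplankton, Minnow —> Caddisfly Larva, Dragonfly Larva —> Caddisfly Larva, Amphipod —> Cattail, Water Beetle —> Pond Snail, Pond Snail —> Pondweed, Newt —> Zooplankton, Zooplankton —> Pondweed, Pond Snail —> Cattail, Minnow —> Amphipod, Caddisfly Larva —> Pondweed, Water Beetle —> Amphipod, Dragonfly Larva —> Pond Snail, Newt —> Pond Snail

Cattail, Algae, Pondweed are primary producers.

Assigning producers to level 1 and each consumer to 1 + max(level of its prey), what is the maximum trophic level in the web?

Producers (level 1): Cattail, Algae, Pondweed.
Pondweed → Caddisfly Larva → Sunfish gives Sunfish level 3.
No species has a prey at level 3, so no species reaches level 4.

3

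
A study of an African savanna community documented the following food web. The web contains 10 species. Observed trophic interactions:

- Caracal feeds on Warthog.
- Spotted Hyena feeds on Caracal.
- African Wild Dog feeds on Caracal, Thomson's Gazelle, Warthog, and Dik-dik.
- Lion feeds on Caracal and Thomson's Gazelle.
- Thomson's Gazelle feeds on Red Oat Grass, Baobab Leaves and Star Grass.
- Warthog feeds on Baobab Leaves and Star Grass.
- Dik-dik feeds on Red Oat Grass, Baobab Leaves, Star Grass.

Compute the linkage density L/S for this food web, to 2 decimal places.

L/S = 1.60

There are L = 16 links among S = 10 species.
L/S = 16/10 = 1.6000 ≈ 1.60.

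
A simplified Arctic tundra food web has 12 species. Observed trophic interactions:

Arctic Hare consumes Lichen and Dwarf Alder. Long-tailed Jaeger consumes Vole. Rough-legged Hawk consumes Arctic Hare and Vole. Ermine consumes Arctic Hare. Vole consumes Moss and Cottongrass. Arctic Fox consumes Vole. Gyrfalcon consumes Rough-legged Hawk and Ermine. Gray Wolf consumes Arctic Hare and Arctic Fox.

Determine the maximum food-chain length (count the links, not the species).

3 links

One longest chain: Cottongrass → Vole → Rough-legged Hawk → Gyrfalcon.
It has 4 species and 3 links.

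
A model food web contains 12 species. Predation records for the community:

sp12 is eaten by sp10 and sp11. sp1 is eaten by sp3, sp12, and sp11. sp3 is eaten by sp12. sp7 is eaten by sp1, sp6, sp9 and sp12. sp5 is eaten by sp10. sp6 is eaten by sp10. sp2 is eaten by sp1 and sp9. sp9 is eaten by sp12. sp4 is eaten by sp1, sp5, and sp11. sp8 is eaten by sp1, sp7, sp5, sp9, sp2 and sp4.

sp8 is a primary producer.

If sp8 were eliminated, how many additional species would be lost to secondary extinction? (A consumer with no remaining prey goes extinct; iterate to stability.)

Remove sp8.
Round 1: sp2 (all prey gone), sp7 (all prey gone), sp4 (all prey gone) → extinct.
Round 2: sp6 (all prey gone), sp5 (all prey gone), sp1 (all prey gone), sp9 (all prey gone) → extinct.
Round 3: sp3 (all prey gone) → extinct.
Round 4: sp12 (all prey gone) → extinct.
Round 5: sp10 (all prey gone), sp11 (all prey gone) → extinct.
No further losses. Total secondary extinctions: 11.

11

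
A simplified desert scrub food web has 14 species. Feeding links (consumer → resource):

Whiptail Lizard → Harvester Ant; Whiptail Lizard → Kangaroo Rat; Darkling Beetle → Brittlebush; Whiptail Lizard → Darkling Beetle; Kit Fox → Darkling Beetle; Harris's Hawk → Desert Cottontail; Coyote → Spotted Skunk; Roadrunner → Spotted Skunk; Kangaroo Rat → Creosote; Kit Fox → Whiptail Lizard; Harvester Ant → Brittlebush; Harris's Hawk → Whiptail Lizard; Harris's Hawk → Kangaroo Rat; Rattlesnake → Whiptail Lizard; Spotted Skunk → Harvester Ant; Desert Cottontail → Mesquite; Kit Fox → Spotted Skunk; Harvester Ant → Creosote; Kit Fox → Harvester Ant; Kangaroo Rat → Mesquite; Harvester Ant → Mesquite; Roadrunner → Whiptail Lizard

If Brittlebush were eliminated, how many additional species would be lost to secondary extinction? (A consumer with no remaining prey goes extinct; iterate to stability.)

1

Remove Brittlebush.
Round 1: Darkling Beetle (all prey gone) → extinct.
No further losses. Total secondary extinctions: 1.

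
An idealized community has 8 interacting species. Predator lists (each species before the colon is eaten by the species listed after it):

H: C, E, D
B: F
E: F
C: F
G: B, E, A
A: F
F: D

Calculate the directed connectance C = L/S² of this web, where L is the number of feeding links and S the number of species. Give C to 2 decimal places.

The web has S = 8 species and L = 11 feeding links.
C = L / S² = 11 / 64 = 0.1719 ≈ 0.17.

C = 0.17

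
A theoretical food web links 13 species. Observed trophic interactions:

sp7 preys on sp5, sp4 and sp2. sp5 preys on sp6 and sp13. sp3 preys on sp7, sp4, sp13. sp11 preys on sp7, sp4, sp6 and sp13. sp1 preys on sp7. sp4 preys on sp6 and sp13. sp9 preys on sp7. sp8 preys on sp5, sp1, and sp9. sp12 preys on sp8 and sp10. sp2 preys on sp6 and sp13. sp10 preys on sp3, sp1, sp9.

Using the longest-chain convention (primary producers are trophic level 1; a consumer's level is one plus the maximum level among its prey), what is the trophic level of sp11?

Trophic level 4

sp13 is a producer → level 1.
sp2 eats sp13 (level 1); other prey at levels: sp6 1 → level 2.
sp7 eats sp2 (level 2); other prey at levels: sp4 2, sp5 2 → level 3.
sp11 eats sp7 (level 3); other prey at levels: sp13 1, sp6 1, sp4 2 → level 4.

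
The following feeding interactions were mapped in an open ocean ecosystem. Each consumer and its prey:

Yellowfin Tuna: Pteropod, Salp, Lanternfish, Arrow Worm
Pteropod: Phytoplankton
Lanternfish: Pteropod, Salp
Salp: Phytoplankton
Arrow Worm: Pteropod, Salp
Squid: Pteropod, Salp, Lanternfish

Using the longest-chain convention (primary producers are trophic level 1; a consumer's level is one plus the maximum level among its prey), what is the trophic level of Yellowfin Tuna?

Phytoplankton is a producer → level 1.
Pteropod eats Phytoplankton → level 2.
Lanternfish eats Pteropod (level 2); other prey at levels: Salp 2 → level 3.
Yellowfin Tuna eats Lanternfish (level 3); other prey at levels: Pteropod 2, Salp 2, Arrow Worm 3 → level 4.

Trophic level 4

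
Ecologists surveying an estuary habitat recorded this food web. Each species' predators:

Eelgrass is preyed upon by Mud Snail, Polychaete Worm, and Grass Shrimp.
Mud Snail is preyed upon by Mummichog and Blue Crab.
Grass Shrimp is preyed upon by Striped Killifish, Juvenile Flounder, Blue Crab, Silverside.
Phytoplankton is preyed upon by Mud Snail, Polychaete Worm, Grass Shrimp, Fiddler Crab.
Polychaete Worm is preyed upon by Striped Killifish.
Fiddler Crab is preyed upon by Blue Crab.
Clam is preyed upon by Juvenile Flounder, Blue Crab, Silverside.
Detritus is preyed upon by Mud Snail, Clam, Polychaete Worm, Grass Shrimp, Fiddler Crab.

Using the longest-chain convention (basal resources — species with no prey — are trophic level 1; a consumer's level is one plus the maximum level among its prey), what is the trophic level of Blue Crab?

Phytoplankton has no prey (basal) → level 1.
Grass Shrimp eats Phytoplankton (level 1); other prey at levels: Eelgrass 1, Detritus 1 → level 2.
Blue Crab eats Grass Shrimp (level 2); other prey at levels: Clam 2, Mud Snail 2, Fiddler Crab 2 → level 3.

Trophic level 3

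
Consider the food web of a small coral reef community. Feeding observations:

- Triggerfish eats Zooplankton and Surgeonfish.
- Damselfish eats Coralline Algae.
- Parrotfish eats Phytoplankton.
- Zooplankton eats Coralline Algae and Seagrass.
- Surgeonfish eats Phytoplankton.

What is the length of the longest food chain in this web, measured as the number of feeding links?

2 links

One longest chain: Coralline Algae → Zooplankton → Triggerfish.
It has 3 species and 2 links.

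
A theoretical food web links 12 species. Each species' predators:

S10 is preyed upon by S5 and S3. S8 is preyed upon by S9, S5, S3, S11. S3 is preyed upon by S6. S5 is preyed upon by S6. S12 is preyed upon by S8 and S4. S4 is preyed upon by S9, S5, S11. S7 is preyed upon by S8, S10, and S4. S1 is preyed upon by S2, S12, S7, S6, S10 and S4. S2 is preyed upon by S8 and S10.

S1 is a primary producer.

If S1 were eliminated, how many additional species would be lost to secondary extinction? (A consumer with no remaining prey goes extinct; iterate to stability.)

11

Remove S1.
Round 1: S12 (all prey gone), S2 (all prey gone), S7 (all prey gone) → extinct.
Round 2: S4 (all prey gone), S10 (all prey gone), S8 (all prey gone) → extinct.
Round 3: S5 (all prey gone), S3 (all prey gone), S11 (all prey gone), S9 (all prey gone) → extinct.
Round 4: S6 (all prey gone) → extinct.
No further losses. Total secondary extinctions: 11.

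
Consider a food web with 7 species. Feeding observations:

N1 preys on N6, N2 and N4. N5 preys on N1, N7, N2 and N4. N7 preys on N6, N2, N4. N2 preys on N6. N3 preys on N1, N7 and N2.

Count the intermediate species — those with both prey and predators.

Intermediate species (has both prey and predators): N2, N1, N7.
Count: 3.

3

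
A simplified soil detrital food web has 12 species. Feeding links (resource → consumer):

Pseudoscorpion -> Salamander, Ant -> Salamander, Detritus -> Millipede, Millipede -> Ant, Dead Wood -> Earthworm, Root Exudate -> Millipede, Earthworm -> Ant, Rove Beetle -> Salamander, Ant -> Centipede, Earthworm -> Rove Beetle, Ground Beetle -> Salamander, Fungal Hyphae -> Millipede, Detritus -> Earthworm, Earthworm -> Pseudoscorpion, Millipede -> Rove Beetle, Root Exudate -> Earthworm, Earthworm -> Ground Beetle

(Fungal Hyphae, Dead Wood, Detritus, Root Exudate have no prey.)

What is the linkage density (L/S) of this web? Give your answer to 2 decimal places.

L/S = 1.42

There are L = 17 links among S = 12 species.
L/S = 17/12 = 1.4167 ≈ 1.42.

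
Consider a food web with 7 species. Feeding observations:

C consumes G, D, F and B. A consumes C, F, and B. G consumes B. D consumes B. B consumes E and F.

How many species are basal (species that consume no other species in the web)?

Basal species (no prey listed): F, E.
Count: 2.

2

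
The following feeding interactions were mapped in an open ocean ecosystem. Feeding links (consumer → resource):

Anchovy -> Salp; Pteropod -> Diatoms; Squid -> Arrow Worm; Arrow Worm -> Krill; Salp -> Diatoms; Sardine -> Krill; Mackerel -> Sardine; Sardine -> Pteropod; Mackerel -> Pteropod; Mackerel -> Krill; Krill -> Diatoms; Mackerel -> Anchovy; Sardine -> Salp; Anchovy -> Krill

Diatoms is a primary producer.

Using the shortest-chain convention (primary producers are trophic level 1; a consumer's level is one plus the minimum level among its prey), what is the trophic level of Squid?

Diatoms is a producer → level 1.
Krill eats Diatoms → level 2.
Arrow Worm eats Krill → level 3.
Squid eats Arrow Worm → level 4.
No prey of Squid is below level 3, so 4 is the minimum.

Trophic level 4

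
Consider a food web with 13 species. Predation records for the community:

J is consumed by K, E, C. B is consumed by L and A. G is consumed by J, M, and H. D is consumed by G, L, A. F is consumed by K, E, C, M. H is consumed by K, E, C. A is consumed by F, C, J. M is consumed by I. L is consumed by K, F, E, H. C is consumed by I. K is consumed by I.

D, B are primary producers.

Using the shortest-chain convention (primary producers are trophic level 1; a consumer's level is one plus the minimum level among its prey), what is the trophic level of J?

Trophic level 3

D is a producer → level 1.
A eats D → level 2.
J eats A → level 3.
No prey of J is below level 2, so 3 is the minimum.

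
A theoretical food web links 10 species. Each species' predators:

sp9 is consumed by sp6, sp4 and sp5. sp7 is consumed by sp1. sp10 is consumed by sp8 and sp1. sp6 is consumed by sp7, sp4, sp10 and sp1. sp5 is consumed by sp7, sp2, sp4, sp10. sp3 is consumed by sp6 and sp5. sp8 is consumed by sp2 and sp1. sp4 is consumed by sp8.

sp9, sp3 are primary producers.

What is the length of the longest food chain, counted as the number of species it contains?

One longest chain: sp9 → sp5 → sp10 → sp8 → sp2.
It has 5 species and 4 links.

5 species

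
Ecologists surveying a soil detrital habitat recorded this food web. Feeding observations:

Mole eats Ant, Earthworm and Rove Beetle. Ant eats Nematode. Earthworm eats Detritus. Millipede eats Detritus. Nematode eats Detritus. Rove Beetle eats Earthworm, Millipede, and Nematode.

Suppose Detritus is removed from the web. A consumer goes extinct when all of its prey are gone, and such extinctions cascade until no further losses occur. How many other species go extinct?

6

Remove Detritus.
Round 1: Nematode (all prey gone), Earthworm (all prey gone), Millipede (all prey gone) → extinct.
Round 2: Ant (all prey gone), Rove Beetle (all prey gone) → extinct.
Round 3: Mole (all prey gone) → extinct.
No further losses. Total secondary extinctions: 6.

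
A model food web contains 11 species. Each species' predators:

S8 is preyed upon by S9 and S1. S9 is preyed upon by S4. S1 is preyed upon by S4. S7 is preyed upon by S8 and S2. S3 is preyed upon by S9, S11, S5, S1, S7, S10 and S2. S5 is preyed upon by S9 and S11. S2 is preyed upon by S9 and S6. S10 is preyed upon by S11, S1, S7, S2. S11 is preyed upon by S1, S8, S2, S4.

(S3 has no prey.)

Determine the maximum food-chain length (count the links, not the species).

One longest chain: S3 → S10 → S7 → S2 → S9 → S4.
It has 6 species and 5 links.

5 links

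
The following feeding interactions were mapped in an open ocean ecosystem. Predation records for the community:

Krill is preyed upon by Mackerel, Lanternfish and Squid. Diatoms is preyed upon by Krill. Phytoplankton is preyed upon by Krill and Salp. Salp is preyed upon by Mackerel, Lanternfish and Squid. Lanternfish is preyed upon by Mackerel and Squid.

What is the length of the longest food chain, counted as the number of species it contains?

One longest chain: Phytoplankton → Salp → Lanternfish → Mackerel.
It has 4 species and 3 links.

4 species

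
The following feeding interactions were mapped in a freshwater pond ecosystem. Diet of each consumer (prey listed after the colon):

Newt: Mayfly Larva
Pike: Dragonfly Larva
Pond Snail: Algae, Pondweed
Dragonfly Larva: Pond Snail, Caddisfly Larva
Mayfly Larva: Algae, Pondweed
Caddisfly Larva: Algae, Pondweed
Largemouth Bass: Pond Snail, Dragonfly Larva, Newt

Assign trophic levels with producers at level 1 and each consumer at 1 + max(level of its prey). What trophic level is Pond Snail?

Algae is a producer → level 1.
Pond Snail eats Algae (level 1); other prey at levels: Pondweed 1 → level 2.

Trophic level 2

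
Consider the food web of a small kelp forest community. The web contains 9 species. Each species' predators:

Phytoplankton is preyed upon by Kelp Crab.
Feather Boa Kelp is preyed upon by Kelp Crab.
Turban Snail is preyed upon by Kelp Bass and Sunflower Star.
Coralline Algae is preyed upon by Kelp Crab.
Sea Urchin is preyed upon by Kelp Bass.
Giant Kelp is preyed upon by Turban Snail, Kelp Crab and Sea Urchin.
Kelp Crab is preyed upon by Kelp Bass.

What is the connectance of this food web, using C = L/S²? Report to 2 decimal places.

The web has S = 9 species and L = 10 feeding links.
C = L / S² = 10 / 81 = 0.1235 ≈ 0.12.

C = 0.12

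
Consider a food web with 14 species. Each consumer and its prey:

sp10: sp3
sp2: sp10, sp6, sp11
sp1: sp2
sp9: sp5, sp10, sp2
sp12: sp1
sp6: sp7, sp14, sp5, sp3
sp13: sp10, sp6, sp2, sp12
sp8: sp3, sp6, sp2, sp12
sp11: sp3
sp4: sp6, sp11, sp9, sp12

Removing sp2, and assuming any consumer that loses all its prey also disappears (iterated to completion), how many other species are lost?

2

Remove sp2.
Round 1: sp1 (all prey gone) → extinct.
Round 2: sp12 (all prey gone) → extinct.
No further losses. Total secondary extinctions: 2.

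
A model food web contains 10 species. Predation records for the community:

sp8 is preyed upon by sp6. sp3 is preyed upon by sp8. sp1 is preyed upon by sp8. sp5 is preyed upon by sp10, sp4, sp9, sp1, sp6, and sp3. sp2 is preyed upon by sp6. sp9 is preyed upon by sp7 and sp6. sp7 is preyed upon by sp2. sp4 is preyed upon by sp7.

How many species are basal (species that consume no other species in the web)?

Basal species (no prey listed): sp5.
Count: 1.

1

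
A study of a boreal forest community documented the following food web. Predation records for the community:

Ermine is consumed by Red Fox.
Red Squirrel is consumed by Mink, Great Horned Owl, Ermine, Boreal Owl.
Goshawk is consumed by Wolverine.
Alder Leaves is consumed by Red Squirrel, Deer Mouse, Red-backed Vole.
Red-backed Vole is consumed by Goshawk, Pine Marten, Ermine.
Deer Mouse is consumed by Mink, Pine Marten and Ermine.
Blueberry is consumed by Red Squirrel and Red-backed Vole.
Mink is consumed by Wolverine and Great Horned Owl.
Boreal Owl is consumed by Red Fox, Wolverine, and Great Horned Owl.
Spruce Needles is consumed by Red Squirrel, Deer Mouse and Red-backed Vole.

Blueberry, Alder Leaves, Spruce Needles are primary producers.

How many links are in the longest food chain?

3 links

One longest chain: Blueberry → Red Squirrel → Boreal Owl → Red Fox.
It has 4 species and 3 links.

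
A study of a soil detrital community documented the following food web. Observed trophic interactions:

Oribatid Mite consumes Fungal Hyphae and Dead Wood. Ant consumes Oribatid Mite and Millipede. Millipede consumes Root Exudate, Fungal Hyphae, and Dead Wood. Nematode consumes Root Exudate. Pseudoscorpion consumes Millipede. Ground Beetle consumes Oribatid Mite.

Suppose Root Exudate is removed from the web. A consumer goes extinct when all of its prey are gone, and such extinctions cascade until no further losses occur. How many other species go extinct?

1

Remove Root Exudate.
Round 1: Nematode (all prey gone) → extinct.
No further losses. Total secondary extinctions: 1.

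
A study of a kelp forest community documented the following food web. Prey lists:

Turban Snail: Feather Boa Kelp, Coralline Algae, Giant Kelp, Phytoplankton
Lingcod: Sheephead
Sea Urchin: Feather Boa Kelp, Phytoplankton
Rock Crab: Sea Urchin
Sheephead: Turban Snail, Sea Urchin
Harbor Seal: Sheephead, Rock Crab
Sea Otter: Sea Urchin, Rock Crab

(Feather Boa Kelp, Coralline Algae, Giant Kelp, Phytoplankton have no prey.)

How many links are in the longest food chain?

3 links

One longest chain: Feather Boa Kelp → Sea Urchin → Rock Crab → Sea Otter.
It has 4 species and 3 links.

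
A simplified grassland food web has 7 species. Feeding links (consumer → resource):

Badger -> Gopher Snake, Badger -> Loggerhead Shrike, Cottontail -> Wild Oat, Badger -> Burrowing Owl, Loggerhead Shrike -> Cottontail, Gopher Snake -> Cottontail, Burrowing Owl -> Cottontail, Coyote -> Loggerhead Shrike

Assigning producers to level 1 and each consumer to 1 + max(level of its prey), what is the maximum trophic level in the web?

4

Producers (level 1): Wild Oat.
Wild Oat → Cottontail → Loggerhead Shrike → Badger gives Badger level 4.
No species has a prey at level 4, so no species reaches level 5.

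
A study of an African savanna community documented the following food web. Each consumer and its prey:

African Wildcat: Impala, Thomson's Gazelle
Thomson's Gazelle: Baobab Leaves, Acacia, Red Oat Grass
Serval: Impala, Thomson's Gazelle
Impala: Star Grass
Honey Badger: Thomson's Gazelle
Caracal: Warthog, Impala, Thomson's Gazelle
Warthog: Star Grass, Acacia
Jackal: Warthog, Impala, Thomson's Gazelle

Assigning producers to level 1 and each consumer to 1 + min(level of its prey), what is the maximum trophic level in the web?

Producers (level 1): Star Grass, Baobab Leaves, Acacia, Red Oat Grass.
Following each consumer down to its lowest-level prey: Star Grass → Warthog → Caracal (levels 1 through 3).
All prey of Caracal (Warthog 2, Impala 2, Thomson's Gazelle 2) are at level 2 or above, so Caracal is at level 1 + 2 = 3.
Every consumer has at least one prey at level 2 or below, so none exceeds level 3.

3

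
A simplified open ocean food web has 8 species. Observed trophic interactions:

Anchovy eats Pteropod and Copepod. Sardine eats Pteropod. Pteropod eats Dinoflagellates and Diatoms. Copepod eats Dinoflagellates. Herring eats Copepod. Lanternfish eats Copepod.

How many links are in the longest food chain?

One longest chain: Dinoflagellates → Pteropod → Sardine.
It has 3 species and 2 links.

2 links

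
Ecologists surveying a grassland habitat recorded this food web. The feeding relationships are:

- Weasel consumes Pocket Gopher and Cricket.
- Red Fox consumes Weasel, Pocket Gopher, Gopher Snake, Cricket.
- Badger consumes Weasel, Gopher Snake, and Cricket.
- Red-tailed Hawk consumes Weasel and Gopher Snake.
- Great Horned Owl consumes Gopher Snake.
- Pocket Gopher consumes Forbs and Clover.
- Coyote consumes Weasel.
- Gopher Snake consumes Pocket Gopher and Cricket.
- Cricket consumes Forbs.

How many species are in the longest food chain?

4 species

One longest chain: Forbs → Cricket → Weasel → Coyote.
It has 4 species and 3 links.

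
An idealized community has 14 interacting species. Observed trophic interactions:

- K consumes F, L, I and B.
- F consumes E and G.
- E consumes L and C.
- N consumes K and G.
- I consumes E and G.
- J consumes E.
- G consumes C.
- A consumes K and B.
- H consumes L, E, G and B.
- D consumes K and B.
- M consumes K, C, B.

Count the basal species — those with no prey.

Basal species (no prey listed): C, B, L.
Count: 3.

3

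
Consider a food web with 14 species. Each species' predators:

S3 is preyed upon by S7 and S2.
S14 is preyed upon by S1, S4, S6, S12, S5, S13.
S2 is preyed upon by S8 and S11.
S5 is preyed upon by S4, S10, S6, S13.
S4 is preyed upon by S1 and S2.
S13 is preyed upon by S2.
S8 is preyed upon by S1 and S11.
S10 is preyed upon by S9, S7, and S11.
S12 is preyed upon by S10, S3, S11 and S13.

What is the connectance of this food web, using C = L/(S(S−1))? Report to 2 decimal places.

The web has S = 14 species and L = 26 feeding links.
C = L / (S(S−1)) = 26 / 182 = 0.1429 ≈ 0.14.

C = 0.14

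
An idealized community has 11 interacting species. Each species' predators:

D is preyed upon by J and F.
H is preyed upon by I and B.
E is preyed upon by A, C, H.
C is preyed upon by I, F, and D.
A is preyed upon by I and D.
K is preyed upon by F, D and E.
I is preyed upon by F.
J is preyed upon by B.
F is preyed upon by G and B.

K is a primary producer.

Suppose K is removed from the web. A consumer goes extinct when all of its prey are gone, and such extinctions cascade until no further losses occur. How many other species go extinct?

10

Remove K.
Round 1: E (all prey gone) → extinct.
Round 2: C (all prey gone), A (all prey gone), H (all prey gone) → extinct.
Round 3: D (all prey gone), I (all prey gone) → extinct.
Round 4: F (all prey gone), J (all prey gone) → extinct.
Round 5: B (all prey gone), G (all prey gone) → extinct.
No further losses. Total secondary extinctions: 10.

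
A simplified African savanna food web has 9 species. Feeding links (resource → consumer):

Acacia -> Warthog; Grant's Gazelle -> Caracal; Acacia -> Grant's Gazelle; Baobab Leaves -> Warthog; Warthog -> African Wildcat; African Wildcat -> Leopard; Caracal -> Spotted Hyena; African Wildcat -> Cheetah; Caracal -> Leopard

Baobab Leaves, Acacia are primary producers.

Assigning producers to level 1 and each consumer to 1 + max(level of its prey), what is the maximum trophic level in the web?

4

Producers (level 1): Baobab Leaves, Acacia.
Baobab Leaves → Warthog → African Wildcat → Leopard gives Leopard level 4.
No species has a prey at level 4, so no species reaches level 5.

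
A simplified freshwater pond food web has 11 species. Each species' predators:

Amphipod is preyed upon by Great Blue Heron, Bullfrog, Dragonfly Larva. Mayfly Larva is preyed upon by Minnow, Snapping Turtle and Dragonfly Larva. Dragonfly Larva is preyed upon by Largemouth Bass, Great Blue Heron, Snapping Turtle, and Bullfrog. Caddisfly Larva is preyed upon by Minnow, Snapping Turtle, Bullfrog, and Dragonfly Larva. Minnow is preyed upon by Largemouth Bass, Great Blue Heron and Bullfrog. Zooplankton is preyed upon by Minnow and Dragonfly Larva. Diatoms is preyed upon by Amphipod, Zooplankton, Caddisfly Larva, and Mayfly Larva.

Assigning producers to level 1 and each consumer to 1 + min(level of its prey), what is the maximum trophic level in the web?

4

Producers (level 1): Diatoms.
Following each consumer down to its lowest-level prey: Diatoms → Caddisfly Larva → Dragonfly Larva → Largemouth Bass (levels 1 through 4).
All prey of Largemouth Bass (Dragonfly Larva 3, Minnow 3) are at level 3 or above, so Largemouth Bass is at level 1 + 3 = 4.
Every consumer has at least one prey at level 3 or below, so none exceeds level 4.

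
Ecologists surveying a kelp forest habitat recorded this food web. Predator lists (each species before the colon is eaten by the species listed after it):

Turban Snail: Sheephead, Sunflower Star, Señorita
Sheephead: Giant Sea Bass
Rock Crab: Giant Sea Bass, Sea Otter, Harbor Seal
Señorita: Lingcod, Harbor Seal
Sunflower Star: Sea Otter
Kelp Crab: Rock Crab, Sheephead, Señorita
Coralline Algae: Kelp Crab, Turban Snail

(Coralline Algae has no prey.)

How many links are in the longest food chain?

3 links

One longest chain: Coralline Algae → Kelp Crab → Rock Crab → Giant Sea Bass.
It has 4 species and 3 links.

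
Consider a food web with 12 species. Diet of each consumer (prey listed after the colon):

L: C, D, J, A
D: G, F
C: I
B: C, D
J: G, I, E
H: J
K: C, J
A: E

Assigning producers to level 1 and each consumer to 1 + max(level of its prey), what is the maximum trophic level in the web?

3

Producers (level 1): G, I, E, F.
I → C → L gives L level 3.
No species has a prey at level 3, so no species reaches level 4.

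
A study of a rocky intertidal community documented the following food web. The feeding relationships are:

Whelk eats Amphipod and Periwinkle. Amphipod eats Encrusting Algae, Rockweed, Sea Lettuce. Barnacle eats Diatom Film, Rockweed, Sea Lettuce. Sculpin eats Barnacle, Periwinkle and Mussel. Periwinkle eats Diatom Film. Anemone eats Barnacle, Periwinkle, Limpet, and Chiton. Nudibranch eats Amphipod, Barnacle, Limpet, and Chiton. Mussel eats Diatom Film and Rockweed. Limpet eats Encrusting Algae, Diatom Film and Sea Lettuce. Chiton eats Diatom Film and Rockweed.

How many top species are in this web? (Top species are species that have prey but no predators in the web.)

4

Top species (has prey, but nothing eats it): Anemone, Nudibranch, Sculpin, Whelk.
Count: 4.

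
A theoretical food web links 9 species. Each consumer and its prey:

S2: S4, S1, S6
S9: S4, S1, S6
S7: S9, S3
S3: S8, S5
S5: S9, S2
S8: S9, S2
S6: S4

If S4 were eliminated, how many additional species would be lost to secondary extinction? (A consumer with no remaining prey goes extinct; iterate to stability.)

1

Remove S4.
Round 1: S6 (all prey gone) → extinct.
No further losses. Total secondary extinctions: 1.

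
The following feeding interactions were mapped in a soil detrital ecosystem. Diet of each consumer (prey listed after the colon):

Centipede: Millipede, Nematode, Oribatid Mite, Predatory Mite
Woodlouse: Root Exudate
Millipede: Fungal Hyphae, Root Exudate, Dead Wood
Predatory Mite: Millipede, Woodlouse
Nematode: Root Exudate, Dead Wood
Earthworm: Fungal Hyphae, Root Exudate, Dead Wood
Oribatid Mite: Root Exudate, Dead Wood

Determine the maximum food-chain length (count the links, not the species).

3 links

One longest chain: Fungal Hyphae → Millipede → Predatory Mite → Centipede.
It has 4 species and 3 links.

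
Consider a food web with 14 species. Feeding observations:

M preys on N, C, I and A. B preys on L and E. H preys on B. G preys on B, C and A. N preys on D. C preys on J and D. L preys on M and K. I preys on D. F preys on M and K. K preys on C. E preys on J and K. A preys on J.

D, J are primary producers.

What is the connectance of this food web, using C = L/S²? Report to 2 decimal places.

C = 0.11

The web has S = 14 species and L = 22 feeding links.
C = L / S² = 22 / 196 = 0.1122 ≈ 0.11.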